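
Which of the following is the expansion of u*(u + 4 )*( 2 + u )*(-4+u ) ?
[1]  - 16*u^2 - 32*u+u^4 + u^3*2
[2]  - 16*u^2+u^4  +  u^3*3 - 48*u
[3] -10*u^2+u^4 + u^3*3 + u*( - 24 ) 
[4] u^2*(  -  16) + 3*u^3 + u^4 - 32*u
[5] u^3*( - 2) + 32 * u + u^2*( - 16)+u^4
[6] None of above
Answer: 1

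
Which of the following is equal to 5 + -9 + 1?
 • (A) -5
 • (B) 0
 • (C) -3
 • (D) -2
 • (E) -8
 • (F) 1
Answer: C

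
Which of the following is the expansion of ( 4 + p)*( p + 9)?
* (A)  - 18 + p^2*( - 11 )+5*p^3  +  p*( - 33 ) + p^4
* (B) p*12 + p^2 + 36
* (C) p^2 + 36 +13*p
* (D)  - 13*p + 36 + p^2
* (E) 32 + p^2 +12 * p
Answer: C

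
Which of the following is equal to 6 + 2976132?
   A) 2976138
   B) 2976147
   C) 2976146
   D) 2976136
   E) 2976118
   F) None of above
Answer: A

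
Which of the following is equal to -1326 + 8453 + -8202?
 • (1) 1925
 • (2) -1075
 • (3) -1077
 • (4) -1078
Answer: 2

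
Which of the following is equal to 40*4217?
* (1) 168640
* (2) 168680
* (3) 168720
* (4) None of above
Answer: 2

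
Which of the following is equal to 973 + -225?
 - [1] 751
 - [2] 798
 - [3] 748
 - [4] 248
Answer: 3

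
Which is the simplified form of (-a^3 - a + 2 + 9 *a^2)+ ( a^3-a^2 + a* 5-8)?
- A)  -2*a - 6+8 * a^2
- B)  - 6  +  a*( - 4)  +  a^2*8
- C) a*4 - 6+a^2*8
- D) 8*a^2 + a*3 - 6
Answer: C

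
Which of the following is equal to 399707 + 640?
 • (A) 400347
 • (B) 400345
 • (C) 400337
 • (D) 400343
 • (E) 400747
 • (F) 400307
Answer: A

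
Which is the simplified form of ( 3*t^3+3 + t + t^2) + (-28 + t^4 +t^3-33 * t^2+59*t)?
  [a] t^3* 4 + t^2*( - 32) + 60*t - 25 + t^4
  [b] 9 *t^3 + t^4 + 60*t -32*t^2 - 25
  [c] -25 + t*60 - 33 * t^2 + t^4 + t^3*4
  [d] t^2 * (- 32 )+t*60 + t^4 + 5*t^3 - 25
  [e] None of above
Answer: a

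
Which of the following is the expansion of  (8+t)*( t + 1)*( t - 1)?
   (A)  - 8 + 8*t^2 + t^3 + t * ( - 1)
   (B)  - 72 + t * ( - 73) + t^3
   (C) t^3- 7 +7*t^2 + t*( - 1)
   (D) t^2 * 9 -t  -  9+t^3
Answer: A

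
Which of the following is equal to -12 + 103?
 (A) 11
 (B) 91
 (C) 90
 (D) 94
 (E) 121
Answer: B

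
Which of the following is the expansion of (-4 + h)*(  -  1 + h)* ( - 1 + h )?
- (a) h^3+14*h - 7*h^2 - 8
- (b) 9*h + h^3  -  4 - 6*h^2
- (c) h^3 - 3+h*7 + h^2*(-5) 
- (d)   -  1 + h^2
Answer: b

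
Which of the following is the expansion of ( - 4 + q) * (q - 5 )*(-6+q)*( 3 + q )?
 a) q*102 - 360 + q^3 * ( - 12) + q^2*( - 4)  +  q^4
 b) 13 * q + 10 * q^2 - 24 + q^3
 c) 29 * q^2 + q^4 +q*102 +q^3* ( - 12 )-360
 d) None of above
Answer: c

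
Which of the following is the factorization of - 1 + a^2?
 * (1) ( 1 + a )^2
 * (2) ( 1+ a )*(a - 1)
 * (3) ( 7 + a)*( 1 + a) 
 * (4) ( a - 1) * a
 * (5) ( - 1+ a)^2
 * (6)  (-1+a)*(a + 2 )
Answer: 2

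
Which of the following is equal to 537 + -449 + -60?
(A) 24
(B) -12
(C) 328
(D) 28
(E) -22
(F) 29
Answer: D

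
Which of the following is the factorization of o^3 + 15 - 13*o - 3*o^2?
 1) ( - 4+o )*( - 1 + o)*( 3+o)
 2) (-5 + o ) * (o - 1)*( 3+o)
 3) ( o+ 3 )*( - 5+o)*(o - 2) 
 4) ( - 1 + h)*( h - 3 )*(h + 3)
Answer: 2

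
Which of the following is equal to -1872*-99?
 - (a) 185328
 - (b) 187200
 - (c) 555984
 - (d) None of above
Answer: a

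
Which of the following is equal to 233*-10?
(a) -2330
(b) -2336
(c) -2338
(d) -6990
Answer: a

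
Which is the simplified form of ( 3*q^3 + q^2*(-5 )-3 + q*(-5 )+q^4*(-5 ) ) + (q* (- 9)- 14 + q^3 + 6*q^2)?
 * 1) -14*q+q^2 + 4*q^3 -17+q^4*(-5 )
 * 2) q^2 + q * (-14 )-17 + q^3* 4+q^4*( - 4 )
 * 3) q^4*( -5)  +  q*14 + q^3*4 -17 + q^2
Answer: 1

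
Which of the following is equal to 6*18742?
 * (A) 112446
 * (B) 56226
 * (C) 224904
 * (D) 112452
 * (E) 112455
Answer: D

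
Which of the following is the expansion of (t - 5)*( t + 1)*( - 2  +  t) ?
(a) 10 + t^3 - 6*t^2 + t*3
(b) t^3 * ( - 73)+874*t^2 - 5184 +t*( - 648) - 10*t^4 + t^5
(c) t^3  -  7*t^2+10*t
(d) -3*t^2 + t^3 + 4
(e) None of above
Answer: a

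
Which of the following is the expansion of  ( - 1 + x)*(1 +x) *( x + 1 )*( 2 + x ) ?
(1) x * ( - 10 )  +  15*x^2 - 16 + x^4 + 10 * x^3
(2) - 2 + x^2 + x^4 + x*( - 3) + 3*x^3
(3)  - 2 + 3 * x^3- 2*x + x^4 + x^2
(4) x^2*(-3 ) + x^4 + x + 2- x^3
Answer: 2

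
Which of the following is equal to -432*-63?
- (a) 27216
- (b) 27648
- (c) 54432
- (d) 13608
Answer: a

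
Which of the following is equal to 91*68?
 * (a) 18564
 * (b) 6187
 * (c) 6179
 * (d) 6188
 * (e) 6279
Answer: d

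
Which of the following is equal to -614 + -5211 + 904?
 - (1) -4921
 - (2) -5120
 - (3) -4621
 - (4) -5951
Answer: 1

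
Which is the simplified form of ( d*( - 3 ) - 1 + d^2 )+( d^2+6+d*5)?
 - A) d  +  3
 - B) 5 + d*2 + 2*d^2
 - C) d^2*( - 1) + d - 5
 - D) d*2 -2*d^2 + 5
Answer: B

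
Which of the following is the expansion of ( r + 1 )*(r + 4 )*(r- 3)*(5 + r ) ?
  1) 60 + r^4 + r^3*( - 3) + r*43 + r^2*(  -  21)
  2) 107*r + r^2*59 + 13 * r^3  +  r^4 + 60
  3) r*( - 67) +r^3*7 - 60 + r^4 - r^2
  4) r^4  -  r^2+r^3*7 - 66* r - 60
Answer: 3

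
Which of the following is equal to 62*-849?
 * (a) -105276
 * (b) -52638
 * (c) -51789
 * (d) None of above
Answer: b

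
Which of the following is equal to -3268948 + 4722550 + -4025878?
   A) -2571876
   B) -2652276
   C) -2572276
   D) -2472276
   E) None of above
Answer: C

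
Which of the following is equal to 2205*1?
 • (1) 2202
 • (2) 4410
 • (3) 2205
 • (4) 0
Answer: 3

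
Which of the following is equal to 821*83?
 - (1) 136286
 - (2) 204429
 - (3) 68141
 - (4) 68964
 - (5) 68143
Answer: 5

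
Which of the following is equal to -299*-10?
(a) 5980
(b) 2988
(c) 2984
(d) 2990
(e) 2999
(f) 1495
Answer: d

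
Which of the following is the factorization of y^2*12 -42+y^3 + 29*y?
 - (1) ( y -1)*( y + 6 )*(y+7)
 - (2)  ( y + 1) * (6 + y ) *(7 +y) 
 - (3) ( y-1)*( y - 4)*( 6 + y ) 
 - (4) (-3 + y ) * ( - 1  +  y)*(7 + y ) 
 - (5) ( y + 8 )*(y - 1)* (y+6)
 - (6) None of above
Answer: 1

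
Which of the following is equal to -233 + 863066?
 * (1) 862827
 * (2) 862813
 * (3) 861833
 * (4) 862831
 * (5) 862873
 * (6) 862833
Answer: 6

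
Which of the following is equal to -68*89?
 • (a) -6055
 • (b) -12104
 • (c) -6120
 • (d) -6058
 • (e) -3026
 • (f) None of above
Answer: f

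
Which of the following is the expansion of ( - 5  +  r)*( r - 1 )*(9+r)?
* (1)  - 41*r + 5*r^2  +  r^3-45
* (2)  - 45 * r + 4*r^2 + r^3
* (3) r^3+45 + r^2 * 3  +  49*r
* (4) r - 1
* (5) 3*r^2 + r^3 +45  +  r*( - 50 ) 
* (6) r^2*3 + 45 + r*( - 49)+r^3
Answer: 6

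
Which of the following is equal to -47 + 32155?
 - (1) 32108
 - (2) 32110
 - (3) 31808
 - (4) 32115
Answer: 1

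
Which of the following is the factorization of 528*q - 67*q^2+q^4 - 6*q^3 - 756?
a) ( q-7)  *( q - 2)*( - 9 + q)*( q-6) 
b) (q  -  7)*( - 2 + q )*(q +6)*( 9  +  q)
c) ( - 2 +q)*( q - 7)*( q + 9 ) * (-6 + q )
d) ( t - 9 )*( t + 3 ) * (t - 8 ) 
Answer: c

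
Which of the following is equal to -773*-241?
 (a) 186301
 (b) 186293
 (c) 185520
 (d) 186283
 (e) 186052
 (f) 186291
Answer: b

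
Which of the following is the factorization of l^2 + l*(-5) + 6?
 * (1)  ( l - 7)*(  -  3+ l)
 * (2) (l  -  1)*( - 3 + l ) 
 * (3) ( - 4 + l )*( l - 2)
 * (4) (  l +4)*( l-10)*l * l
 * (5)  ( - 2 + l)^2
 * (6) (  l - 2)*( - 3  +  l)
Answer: 6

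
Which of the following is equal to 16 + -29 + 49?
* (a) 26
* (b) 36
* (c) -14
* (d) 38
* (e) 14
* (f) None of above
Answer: b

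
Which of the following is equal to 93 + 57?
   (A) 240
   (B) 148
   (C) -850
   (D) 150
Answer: D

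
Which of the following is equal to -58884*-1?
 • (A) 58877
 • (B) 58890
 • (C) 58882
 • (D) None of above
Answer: D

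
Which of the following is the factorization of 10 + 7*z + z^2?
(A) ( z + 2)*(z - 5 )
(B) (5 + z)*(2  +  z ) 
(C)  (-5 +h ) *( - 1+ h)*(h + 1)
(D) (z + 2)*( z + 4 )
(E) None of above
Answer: B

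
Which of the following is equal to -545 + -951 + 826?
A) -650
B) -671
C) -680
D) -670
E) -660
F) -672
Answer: D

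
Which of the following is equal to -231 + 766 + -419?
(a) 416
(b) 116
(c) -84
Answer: b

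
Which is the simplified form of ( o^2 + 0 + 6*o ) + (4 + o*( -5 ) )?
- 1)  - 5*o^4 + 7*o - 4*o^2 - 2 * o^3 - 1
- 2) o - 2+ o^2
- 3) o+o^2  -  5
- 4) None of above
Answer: 4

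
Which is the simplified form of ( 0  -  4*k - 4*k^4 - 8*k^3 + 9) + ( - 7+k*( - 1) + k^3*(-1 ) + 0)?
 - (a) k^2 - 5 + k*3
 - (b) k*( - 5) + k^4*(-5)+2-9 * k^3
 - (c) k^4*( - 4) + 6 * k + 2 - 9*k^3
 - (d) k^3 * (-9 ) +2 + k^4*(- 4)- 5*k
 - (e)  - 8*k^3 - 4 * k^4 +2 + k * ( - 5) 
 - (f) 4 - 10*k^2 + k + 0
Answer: d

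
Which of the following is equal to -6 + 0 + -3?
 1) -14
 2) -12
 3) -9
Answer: 3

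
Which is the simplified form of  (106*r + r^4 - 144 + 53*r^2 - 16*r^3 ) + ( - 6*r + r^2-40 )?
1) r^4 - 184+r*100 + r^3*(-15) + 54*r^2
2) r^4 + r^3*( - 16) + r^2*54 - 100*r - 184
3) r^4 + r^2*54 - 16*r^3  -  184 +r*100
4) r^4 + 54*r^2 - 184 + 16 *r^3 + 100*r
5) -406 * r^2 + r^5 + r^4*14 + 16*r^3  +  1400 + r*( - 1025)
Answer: 3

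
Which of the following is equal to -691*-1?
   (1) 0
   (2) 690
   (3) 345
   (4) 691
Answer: 4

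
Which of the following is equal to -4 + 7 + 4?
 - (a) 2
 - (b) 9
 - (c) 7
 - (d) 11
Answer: c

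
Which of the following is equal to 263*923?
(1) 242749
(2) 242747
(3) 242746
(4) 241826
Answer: 1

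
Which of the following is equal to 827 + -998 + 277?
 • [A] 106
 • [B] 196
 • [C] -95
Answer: A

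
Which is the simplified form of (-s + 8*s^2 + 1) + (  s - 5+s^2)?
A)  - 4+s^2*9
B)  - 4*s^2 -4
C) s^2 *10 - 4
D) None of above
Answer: A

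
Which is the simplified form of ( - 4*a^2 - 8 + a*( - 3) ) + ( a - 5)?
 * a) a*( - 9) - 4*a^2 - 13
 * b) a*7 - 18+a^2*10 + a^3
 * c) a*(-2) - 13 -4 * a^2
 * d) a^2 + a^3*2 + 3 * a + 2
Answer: c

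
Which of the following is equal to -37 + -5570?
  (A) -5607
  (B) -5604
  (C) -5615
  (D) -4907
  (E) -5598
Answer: A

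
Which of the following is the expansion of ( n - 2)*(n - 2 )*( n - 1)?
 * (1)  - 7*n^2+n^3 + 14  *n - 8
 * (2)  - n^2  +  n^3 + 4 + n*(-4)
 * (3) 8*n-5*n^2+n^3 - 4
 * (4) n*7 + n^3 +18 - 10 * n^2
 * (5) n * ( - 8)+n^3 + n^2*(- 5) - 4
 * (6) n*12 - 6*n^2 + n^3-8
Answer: 3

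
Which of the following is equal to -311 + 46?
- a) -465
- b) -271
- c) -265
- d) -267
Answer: c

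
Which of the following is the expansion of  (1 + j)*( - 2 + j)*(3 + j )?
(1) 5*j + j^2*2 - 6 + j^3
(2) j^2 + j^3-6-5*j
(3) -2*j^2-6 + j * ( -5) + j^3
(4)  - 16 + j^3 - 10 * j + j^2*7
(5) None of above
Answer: 5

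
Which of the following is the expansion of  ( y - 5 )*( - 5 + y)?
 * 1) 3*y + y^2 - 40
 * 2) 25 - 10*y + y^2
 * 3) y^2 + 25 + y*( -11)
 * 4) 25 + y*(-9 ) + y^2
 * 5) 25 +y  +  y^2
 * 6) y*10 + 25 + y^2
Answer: 2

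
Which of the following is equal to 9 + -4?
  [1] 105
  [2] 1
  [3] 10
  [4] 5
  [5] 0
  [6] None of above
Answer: 4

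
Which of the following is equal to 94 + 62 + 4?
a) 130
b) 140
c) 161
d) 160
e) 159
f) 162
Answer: d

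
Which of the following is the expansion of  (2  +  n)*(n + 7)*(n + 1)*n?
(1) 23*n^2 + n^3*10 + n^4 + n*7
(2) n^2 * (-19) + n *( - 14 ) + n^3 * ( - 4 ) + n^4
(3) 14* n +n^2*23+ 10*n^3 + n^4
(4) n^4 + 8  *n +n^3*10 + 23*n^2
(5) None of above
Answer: 3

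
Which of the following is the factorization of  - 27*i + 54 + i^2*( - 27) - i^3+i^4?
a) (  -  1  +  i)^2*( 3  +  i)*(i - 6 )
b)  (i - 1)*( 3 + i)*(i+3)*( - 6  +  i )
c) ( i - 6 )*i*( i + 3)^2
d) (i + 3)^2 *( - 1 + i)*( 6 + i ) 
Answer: b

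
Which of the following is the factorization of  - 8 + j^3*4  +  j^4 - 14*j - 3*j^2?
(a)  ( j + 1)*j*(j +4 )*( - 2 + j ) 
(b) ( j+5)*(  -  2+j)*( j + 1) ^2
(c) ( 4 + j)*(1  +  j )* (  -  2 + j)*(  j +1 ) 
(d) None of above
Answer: c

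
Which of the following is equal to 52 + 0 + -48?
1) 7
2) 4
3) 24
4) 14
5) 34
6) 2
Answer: 2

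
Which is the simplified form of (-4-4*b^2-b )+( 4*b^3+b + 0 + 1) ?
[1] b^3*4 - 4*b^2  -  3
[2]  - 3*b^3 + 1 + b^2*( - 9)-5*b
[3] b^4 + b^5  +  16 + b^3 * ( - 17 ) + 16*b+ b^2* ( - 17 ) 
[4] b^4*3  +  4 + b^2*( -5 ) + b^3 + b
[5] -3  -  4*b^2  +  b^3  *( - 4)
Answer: 1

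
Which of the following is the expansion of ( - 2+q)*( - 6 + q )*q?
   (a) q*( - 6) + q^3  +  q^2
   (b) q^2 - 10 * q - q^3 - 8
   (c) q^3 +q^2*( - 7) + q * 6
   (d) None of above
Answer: d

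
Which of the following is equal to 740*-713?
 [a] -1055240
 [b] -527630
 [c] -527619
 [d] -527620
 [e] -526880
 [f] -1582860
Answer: d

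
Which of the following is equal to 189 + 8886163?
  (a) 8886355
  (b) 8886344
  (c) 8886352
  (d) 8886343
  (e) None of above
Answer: c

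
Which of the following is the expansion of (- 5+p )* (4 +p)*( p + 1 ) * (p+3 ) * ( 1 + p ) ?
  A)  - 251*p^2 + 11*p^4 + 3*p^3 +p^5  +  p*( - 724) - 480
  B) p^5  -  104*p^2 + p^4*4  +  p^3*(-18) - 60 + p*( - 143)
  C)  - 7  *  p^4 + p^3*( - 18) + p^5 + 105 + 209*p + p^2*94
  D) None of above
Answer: B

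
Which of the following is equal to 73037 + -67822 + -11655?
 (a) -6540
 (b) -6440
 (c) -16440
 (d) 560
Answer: b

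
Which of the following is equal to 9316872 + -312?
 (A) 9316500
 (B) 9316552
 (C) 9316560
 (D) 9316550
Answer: C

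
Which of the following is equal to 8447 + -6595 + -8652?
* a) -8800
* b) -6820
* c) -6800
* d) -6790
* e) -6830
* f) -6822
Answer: c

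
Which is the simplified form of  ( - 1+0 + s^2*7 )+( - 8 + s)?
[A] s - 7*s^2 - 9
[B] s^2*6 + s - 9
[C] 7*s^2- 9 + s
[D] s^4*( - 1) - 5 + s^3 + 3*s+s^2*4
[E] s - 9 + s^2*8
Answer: C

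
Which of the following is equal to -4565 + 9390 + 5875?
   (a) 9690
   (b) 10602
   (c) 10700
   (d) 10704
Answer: c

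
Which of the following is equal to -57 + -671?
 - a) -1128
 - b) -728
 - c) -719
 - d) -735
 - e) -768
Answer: b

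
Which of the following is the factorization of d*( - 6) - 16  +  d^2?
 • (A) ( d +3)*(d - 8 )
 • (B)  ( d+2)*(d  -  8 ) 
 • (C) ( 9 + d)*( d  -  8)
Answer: B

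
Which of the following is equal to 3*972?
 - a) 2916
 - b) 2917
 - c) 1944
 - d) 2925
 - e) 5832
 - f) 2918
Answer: a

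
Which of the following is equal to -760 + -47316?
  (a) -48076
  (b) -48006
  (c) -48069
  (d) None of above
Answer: a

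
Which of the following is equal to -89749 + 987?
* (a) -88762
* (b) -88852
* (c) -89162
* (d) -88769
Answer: a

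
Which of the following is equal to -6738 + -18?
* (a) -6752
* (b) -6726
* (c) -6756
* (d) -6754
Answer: c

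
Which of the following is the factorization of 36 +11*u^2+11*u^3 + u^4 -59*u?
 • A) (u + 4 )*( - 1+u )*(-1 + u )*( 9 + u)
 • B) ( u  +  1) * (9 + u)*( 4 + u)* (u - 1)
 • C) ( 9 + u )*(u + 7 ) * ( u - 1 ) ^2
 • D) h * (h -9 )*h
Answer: A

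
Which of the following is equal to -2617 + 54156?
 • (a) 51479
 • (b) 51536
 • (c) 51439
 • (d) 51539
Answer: d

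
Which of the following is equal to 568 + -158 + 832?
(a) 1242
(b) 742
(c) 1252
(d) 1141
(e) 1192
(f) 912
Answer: a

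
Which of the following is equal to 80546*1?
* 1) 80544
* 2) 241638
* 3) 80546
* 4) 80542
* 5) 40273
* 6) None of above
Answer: 3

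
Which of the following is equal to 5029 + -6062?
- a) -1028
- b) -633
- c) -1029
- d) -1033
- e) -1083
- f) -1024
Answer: d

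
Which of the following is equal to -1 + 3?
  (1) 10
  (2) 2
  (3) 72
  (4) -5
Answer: 2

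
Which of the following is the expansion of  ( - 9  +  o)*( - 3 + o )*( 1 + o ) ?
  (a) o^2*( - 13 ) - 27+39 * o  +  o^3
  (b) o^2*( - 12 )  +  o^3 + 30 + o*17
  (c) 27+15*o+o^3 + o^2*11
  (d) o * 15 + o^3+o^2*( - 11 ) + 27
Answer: d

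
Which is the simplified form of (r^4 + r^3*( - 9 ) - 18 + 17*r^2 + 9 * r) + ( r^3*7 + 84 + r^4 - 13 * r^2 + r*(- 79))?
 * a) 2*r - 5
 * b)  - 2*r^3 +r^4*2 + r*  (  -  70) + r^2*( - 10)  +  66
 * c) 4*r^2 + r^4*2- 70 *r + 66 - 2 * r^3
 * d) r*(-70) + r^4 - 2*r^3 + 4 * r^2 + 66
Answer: c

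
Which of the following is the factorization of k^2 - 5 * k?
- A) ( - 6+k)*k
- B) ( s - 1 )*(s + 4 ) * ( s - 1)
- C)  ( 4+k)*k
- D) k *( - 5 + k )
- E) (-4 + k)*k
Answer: D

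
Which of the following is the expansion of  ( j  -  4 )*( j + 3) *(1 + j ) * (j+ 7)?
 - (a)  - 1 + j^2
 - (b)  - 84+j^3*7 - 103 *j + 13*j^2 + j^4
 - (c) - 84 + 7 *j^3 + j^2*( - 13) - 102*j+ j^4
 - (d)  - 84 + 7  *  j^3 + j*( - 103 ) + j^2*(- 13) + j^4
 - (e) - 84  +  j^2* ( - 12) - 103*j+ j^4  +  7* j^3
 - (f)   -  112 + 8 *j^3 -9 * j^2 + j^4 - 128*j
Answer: d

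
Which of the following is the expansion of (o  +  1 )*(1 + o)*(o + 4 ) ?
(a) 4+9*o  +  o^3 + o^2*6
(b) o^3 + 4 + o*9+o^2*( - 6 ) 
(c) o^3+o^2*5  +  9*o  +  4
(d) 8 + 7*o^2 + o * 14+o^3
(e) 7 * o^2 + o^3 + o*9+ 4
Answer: a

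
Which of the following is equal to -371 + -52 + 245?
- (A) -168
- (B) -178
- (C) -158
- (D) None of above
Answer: B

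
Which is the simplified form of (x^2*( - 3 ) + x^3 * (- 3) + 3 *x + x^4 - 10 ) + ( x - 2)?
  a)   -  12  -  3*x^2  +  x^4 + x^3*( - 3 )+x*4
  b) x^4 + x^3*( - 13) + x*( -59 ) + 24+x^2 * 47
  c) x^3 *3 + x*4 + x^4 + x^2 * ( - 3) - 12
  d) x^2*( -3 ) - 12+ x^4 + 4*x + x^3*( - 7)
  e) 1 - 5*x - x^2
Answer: a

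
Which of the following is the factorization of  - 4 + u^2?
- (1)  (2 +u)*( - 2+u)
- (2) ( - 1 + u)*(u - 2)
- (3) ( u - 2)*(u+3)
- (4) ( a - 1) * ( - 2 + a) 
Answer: 1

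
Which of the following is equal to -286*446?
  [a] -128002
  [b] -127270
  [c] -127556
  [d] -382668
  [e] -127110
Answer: c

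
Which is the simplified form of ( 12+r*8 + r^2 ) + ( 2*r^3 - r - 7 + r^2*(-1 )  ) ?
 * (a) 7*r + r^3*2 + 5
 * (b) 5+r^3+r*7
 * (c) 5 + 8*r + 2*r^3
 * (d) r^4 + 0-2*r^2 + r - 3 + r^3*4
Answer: a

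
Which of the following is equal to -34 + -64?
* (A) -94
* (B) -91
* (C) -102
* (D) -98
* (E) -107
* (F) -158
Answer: D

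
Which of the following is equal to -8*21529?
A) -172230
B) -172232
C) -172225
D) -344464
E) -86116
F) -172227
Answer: B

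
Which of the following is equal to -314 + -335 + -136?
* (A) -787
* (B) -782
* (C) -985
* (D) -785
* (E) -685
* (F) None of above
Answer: D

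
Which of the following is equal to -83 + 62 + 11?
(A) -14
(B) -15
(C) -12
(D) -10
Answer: D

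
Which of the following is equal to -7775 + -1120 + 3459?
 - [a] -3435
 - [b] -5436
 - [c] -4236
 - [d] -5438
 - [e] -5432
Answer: b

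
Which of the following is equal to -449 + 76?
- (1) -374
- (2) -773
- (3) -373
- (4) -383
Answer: 3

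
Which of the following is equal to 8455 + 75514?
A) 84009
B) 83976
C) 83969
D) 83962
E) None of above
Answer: C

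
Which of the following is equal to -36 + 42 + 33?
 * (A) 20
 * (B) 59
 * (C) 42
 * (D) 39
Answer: D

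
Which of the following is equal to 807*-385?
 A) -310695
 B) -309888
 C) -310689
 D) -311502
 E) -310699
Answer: A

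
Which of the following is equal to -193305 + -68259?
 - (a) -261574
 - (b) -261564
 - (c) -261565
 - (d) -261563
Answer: b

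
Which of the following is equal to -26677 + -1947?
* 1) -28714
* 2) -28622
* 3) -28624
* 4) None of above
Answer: 3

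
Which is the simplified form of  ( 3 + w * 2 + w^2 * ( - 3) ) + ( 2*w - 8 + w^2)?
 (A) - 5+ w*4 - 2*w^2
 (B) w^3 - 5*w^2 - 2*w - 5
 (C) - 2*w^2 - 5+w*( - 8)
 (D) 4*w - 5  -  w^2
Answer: A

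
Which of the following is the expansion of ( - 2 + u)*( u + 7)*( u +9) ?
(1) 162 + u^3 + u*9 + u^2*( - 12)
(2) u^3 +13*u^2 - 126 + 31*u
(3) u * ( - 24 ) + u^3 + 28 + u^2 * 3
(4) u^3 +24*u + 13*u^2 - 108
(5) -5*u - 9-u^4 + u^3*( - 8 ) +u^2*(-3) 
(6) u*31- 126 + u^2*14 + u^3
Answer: 6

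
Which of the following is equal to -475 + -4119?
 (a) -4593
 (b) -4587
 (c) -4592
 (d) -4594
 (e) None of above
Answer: d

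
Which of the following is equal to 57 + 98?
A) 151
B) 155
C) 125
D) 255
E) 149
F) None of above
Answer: B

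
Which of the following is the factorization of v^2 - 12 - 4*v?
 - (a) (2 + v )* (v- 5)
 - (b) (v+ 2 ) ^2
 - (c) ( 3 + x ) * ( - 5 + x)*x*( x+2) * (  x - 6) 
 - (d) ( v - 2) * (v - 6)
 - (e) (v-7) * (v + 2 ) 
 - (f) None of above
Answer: f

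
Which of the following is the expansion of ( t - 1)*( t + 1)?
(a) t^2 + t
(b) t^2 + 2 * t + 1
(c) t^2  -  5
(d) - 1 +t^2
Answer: d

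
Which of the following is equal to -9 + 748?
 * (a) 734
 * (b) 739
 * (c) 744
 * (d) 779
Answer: b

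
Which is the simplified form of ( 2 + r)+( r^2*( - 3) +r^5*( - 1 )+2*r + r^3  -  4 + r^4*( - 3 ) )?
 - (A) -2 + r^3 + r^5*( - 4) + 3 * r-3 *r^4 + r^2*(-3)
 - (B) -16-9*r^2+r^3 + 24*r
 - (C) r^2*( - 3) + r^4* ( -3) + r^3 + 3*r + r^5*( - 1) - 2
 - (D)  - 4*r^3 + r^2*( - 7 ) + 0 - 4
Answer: C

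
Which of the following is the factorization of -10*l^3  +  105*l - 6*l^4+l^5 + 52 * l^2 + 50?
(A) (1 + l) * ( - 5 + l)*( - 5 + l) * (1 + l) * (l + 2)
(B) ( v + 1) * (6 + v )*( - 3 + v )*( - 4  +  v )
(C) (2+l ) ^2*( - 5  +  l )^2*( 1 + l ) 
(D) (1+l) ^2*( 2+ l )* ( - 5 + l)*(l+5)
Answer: A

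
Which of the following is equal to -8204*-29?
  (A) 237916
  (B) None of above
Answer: A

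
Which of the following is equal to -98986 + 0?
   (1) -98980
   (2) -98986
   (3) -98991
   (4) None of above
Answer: 2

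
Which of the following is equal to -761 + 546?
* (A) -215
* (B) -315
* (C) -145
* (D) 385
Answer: A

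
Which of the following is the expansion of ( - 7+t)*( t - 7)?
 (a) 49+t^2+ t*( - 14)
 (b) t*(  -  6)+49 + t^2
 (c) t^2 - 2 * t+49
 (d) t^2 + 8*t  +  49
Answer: a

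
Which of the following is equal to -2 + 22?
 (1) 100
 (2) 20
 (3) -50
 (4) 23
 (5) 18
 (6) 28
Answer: 2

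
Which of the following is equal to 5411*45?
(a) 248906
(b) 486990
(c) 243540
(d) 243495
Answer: d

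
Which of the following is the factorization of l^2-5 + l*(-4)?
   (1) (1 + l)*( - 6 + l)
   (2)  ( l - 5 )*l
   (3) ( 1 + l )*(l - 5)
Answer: 3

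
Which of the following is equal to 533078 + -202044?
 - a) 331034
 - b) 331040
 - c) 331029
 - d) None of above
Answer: a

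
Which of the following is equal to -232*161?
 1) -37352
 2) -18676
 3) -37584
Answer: 1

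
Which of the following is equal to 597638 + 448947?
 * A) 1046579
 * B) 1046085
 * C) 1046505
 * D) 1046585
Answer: D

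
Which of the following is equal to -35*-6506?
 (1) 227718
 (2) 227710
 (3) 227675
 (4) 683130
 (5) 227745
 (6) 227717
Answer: 2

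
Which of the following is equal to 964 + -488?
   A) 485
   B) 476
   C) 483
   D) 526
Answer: B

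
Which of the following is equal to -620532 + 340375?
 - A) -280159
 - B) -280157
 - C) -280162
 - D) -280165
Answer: B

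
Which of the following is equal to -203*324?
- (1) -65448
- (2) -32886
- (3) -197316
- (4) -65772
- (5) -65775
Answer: 4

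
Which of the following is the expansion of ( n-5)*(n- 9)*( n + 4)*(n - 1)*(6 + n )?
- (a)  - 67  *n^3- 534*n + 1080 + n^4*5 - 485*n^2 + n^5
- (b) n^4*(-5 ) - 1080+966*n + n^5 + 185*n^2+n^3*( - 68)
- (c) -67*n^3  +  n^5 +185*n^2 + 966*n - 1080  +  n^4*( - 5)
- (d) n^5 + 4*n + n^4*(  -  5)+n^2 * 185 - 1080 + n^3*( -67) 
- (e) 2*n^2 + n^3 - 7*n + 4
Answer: c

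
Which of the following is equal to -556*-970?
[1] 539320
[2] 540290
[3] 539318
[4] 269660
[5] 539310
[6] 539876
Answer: 1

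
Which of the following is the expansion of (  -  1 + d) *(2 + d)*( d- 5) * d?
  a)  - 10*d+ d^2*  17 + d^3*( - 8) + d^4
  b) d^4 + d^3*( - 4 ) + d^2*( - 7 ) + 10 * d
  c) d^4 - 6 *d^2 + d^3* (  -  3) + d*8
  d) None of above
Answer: b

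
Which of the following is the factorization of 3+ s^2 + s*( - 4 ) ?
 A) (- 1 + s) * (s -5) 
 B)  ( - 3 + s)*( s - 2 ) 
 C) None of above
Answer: C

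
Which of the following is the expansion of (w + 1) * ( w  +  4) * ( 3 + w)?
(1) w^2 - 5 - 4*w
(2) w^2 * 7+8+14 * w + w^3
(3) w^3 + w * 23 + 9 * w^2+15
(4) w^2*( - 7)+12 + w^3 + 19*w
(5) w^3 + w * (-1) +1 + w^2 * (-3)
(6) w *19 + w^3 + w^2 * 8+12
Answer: 6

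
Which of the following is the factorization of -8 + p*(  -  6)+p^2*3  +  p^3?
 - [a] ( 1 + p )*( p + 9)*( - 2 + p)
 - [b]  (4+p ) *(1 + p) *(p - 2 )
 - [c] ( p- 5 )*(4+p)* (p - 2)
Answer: b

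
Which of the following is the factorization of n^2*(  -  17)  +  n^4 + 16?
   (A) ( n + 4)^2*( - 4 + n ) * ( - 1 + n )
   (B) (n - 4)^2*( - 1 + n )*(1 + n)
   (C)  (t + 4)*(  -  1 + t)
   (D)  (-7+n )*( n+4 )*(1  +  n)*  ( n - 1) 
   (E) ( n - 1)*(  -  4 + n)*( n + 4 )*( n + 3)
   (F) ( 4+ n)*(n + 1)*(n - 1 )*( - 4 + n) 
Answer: F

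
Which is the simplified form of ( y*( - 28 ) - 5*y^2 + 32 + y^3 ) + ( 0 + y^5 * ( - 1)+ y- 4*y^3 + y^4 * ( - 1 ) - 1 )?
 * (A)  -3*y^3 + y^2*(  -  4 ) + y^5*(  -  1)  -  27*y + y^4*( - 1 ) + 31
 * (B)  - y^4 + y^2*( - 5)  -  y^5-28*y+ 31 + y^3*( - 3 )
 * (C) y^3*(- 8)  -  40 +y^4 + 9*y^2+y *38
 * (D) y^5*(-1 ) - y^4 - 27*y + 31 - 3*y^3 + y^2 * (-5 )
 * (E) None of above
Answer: D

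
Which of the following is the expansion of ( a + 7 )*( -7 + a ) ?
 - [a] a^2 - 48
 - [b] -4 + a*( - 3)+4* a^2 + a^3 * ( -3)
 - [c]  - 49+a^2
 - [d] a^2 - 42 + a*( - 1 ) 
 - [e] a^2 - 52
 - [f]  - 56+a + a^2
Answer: c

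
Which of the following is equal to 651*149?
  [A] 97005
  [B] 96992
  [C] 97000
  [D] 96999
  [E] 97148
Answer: D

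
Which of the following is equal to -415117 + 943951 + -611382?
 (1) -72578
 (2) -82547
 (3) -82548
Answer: 3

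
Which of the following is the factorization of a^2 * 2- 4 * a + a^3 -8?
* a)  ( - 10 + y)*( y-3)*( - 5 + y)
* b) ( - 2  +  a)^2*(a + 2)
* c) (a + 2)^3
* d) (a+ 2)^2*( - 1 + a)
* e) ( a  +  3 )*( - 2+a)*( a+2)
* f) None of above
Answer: f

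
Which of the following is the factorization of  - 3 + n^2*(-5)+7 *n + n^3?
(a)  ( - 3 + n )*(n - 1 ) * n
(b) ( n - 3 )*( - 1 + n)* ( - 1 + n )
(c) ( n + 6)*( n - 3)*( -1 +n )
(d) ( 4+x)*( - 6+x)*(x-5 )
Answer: b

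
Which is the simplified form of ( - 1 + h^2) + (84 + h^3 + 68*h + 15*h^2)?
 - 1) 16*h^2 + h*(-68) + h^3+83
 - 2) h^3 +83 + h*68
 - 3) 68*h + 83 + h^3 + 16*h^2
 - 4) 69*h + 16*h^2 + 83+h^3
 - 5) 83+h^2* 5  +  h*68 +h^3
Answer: 3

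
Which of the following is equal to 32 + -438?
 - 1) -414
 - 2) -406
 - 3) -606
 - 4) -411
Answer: 2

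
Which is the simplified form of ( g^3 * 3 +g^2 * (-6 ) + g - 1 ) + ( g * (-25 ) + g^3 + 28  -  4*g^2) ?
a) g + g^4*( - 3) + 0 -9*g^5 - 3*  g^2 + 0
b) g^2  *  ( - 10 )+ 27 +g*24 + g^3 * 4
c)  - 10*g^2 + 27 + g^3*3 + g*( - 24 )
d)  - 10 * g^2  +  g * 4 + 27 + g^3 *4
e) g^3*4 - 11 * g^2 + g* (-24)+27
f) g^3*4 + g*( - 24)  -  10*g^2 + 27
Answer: f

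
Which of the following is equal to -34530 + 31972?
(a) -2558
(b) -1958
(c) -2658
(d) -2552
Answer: a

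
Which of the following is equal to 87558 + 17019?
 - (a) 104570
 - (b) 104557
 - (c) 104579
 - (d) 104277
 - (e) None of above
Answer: e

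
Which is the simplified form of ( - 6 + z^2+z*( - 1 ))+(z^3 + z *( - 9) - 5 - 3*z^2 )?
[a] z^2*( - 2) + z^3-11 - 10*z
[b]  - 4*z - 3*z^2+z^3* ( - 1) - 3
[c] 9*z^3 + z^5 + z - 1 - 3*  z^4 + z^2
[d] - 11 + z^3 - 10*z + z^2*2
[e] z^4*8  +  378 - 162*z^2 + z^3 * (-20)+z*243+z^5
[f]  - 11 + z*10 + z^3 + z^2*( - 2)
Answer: a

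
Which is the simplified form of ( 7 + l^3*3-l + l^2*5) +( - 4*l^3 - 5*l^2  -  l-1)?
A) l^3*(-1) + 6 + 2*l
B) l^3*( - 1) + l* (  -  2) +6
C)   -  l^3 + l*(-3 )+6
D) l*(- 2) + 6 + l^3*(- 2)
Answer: B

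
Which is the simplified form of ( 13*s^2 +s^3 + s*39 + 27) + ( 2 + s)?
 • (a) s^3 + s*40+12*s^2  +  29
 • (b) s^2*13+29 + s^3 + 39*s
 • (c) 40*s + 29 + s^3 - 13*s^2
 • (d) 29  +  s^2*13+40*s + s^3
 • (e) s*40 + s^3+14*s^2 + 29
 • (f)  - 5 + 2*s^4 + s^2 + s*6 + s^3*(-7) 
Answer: d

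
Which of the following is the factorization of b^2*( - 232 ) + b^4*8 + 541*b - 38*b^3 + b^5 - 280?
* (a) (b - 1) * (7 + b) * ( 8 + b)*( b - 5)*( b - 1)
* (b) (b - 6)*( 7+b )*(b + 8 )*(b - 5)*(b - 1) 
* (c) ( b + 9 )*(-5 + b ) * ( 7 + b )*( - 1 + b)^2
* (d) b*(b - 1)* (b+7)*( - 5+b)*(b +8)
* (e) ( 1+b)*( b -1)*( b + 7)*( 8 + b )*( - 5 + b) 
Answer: a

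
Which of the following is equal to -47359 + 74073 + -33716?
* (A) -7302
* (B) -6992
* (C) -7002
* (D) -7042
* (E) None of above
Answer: C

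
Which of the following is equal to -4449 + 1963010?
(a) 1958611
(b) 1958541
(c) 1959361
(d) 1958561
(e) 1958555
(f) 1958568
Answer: d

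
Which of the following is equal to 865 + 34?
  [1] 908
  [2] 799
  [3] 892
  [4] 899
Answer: 4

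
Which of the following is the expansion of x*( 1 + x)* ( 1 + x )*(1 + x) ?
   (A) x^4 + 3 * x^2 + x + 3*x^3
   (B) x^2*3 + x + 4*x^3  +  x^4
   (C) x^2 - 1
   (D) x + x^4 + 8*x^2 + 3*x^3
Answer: A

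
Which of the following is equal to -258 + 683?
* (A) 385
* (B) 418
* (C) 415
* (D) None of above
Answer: D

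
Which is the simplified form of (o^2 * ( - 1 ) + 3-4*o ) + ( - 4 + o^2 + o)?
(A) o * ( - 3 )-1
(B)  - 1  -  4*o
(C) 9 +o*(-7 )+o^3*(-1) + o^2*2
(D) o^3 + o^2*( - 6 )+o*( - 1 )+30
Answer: A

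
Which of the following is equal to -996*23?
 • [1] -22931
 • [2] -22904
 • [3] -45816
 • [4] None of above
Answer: 4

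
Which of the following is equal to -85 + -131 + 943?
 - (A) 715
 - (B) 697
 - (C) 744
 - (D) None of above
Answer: D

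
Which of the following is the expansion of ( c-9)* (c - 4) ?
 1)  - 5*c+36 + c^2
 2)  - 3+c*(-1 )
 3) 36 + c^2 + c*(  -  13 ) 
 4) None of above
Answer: 3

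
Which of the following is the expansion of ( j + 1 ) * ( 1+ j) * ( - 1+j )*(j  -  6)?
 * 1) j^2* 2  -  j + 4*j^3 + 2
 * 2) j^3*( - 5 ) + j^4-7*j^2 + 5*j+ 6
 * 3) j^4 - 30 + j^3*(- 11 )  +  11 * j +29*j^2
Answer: 2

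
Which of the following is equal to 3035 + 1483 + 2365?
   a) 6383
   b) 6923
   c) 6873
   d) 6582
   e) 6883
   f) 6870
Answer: e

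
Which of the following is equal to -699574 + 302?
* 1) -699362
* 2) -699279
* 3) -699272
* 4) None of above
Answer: 3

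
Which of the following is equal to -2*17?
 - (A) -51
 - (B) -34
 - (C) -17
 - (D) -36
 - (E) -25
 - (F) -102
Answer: B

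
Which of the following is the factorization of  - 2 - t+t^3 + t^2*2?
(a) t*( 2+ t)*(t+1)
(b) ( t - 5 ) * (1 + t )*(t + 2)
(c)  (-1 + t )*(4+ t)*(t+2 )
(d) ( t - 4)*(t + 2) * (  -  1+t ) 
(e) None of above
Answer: e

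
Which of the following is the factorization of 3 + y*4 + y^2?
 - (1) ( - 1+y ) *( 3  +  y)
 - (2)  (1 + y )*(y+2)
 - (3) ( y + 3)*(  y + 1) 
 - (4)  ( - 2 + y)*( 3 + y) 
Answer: 3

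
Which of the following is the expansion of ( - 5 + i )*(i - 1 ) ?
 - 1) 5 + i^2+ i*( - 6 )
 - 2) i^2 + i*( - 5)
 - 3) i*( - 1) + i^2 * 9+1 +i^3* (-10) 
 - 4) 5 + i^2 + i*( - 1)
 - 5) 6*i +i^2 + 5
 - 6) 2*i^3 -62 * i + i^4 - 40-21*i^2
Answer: 1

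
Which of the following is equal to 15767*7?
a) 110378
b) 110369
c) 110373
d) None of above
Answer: b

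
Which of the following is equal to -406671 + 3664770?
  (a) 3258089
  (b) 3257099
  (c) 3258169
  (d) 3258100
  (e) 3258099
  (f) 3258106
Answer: e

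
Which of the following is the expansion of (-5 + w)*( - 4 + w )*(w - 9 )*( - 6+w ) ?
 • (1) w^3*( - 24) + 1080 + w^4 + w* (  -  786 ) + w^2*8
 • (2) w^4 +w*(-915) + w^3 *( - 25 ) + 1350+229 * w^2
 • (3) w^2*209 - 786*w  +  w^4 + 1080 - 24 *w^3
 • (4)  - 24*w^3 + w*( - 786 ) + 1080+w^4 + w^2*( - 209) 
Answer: 3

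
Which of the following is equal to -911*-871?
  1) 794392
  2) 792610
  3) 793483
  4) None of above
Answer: 4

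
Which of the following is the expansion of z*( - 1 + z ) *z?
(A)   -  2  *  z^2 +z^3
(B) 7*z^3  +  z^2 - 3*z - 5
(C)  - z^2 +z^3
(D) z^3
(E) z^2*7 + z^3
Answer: C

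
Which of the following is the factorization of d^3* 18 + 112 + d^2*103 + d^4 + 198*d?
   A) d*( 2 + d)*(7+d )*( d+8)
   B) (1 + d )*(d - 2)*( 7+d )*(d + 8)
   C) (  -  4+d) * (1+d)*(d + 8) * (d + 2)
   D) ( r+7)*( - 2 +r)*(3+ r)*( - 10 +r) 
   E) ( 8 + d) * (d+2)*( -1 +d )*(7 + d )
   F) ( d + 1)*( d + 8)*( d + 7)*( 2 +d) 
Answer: F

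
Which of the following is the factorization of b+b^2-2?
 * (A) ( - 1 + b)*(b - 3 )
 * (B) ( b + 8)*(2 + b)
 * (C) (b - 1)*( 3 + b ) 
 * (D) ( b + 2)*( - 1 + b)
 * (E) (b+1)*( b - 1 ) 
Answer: D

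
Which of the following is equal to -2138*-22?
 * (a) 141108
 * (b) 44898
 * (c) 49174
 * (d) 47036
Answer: d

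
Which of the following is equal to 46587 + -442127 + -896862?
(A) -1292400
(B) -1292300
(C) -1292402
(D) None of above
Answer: C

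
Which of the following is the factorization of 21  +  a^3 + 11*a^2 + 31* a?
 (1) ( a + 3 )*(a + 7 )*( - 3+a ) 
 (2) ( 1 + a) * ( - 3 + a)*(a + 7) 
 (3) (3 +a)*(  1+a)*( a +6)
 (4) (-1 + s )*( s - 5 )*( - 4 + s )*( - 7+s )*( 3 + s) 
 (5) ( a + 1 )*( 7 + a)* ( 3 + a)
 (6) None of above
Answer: 5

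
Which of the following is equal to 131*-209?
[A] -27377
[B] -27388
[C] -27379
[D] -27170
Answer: C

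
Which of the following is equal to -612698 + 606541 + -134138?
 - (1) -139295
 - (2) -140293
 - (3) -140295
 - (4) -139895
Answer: 3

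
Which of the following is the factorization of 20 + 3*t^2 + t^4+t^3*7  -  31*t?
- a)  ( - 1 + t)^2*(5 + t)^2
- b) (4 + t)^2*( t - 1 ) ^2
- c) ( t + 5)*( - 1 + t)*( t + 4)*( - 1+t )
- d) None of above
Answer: c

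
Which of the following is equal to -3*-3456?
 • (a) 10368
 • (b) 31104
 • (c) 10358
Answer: a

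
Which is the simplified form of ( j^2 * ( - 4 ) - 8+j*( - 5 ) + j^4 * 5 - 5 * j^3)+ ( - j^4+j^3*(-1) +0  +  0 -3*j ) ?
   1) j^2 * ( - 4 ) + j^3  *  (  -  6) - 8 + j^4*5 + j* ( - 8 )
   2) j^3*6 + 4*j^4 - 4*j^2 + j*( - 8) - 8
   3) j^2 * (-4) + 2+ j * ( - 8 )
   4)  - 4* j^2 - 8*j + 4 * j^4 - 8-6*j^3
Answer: 4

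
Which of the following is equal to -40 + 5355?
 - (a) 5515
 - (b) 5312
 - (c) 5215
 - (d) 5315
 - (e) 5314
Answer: d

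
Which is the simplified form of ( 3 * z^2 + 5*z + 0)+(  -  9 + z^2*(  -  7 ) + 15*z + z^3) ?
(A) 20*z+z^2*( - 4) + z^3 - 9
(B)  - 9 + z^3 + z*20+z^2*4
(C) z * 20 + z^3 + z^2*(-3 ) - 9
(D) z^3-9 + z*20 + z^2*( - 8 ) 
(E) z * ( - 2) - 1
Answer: A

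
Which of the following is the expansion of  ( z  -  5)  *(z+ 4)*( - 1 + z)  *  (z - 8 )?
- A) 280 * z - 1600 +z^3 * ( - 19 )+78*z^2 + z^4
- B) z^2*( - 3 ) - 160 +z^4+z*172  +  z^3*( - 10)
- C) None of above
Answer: B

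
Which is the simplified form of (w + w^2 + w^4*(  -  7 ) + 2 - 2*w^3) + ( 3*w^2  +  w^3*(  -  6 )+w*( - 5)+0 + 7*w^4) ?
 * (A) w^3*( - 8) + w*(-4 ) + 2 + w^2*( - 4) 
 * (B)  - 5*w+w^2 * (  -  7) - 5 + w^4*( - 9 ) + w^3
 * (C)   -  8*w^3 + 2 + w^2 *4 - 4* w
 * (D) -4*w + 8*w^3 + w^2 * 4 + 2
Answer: C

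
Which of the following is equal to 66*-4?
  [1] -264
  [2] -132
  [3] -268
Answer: 1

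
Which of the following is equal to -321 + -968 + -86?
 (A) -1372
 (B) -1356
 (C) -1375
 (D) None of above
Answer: C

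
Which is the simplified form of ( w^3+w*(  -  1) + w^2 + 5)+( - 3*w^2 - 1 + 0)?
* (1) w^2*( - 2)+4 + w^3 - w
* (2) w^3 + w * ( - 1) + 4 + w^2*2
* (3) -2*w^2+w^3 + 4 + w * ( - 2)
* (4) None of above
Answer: 1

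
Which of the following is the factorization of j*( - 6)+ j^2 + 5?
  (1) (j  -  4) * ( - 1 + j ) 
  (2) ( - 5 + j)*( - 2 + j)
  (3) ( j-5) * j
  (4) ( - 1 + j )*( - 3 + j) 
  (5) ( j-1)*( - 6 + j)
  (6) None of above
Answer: 6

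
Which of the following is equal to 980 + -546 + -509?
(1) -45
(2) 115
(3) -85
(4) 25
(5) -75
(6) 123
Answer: 5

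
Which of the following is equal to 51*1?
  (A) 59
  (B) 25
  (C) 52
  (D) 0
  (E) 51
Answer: E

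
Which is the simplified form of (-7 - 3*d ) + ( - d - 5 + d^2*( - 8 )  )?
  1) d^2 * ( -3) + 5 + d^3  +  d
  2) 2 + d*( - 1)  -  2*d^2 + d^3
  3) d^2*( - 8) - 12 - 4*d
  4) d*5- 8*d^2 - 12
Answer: 3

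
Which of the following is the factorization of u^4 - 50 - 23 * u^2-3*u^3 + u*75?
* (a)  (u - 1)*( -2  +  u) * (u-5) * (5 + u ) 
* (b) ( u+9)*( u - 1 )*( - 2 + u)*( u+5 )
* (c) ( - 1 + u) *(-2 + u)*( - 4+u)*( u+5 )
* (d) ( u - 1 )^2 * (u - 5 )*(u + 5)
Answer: a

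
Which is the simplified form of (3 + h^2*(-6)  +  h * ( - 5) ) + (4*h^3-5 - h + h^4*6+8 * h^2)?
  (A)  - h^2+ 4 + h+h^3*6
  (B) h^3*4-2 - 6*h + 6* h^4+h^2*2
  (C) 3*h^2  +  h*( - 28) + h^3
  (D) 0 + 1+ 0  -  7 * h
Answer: B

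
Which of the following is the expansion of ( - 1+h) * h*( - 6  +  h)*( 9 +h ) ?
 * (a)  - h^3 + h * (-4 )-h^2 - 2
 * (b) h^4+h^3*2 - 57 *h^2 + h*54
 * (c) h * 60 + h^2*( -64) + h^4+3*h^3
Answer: b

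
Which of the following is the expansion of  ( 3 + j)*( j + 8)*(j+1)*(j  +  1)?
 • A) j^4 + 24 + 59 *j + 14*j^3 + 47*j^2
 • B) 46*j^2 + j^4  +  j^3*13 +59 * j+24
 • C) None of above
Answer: C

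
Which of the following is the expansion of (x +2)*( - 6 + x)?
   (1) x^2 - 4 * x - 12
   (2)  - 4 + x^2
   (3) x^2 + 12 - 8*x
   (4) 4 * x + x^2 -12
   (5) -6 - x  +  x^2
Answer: 1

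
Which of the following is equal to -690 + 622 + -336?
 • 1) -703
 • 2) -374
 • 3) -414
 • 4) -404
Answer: 4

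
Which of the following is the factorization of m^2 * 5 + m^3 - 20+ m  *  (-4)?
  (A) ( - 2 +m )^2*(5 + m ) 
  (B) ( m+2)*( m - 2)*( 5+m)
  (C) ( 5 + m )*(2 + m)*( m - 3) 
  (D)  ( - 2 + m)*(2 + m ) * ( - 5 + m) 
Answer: B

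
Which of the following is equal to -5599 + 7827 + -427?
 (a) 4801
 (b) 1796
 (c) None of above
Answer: c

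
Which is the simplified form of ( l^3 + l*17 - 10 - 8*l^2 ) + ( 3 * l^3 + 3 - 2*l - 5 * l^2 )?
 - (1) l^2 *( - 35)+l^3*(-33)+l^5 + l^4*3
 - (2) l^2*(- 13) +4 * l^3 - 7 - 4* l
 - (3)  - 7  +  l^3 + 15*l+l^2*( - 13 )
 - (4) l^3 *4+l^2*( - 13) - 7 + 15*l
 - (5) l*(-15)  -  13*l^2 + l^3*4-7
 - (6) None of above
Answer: 4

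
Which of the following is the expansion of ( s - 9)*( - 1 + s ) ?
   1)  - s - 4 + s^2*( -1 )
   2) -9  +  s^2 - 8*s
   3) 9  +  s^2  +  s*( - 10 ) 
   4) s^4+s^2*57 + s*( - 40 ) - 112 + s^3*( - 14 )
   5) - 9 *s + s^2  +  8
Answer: 3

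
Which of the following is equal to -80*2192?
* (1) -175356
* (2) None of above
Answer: 2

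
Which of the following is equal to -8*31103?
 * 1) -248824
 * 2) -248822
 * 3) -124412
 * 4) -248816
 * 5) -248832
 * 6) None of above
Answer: 1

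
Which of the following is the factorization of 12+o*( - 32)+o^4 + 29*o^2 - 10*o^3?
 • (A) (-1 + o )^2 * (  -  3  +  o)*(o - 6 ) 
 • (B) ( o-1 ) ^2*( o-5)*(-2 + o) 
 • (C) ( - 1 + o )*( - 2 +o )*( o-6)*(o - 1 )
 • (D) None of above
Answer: C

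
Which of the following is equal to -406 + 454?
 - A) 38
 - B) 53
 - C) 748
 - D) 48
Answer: D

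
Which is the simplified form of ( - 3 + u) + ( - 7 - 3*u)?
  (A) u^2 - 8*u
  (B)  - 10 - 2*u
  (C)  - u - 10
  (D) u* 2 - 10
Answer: B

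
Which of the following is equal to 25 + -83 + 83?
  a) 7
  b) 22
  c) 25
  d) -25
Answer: c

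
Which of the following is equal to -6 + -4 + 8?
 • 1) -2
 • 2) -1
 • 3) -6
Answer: 1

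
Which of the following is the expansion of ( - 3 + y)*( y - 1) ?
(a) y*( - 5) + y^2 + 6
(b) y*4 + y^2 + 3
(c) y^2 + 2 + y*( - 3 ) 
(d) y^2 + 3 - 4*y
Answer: d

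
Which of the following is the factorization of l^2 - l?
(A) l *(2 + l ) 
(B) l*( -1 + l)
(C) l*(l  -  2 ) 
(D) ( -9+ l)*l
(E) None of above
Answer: B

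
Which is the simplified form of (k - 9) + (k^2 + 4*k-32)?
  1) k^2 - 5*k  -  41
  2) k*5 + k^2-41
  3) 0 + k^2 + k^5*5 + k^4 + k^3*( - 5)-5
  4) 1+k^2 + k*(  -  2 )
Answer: 2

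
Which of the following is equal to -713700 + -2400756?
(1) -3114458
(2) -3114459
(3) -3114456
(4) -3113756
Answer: 3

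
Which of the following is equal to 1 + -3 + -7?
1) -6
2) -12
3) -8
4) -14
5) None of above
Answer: 5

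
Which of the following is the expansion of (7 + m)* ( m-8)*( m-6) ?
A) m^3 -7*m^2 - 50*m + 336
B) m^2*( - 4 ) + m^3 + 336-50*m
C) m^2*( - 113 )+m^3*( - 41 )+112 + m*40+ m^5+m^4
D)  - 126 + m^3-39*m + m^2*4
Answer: A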